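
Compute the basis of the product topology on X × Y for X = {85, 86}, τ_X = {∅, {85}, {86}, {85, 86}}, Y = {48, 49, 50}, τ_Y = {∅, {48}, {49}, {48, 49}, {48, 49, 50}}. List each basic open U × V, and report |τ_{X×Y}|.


Basis B = {∅ × ∅, {85} × {48}, {85} × {49}, {86} × {48}, {86} × {49}, {85} × {48, 49}, {85, 86} × {48}, {85, 86} × {49}, {86} × {48, 49}, {85} × {48, 49, 50}, {86} × {48, 49, 50}, {85, 86} × {48, 49}, {85, 86} × {48, 49, 50}}; |τ_{X×Y}| = 25.

Enumerate products U × V with U ∈ τ_X, V ∈ τ_Y (deduplicated):
  ∅ × ∅ = {} (∅)
  {85} × {48} = {(85,48)}
  {85} × {49} = {(85,49)}
  {86} × {48} = {(86,48)}
  {86} × {49} = {(86,49)}
  {85} × {48, 49} = {(85,48), (85,49)}
  {85, 86} × {48} = {(85,48), (86,48)}
  {85, 86} × {49} = {(85,49), (86,49)}
  {86} × {48, 49} = {(86,48), (86,49)}
  {85} × {48, 49, 50} = {(85,48), (85,49), (85,50)}
  {86} × {48, 49, 50} = {(86,48), (86,49), (86,50)}
  {85, 86} × {48, 49} = {(85,48), (85,49), (86,48), (86,49)}
  {85, 86} × {48, 49, 50} = {(85,48), (85,49), (85,50), (86,48), (86,49), (86,50)}
These 13 distinct sets form the basis B.
Close under arbitrary unions to get τ_{X×Y}; counting gives |τ_{X×Y}| = 25.


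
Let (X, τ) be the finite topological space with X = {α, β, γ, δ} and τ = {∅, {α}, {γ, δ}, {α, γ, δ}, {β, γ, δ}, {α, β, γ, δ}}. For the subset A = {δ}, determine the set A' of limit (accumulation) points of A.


A' = {β, γ}

For each x ∈ X, list the open sets U ∈ τ with x ∈ U, then check whether U ∩ (A ∖ {x}) ≠ ∅ for every such U.
  x = α: open {α} ∋ x has {α} ∩ (A ∖ {α}) = ∅, so x is NOT a limit point.
  x = β: opens ∋ x are {β, γ, δ}, {α, β, γ, δ}; each meets A ∖ {β}, so x IS a limit point.
  x = γ: opens ∋ x are {γ, δ}, {α, γ, δ}, {β, γ, δ}, {α, β, γ, δ}; each meets A ∖ {γ}, so x IS a limit point.
  x = δ: open {γ, δ} ∋ x has {γ, δ} ∩ (A ∖ {δ}) = ∅, so x is NOT a limit point.
Collecting: A' = {β, γ}.


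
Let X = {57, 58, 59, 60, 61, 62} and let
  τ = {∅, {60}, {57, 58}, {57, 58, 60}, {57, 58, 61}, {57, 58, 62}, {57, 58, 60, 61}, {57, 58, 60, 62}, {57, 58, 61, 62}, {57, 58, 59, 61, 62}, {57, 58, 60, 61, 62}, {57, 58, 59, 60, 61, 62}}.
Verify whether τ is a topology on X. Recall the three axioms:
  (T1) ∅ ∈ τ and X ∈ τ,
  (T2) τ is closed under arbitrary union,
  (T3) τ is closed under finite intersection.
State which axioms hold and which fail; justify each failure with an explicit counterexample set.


τ IS a topology on X.

Axiom (T1): ∅ ∈ τ? Yes; X ∈ τ? Yes.
Axiom (T2/T3): check pairwise unions and intersections of members of τ.
All pairwise intersections and unions checked — each lies in τ. Therefore τ satisfies (T1), (T2), (T3): it IS a topology on X.


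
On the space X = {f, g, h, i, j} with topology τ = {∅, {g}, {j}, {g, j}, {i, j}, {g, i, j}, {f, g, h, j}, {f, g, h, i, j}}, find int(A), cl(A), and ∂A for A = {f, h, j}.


int(A) = {j}, cl(A) = {f, h, i, j}, ∂A = {f, h, i}.

Closed sets in (X, τ) are complements of opens:
  closed(X, τ) = {∅, {i}, {f, h}, {f, g, h}, {f, h, i}, {f, g, h, i}, {f, h, i, j}, {f, g, h, i, j}}.
int(A) = ⋃ {U ∈ τ : U ⊆ A}. Opens contained in A: ∅, {j}.
Taking the union of these: int(A) = {j}.
cl(A) = ⋂ {C closed : A ⊆ C}. Closed sets containing A: {f, h, i, j}, {f, g, h, i, j}.
Intersecting these: cl(A) = {f, h, i, j}.
∂A = cl(A) ∖ int(A) = {f, h, i, j} ∖ {j} = {f, h, i}.


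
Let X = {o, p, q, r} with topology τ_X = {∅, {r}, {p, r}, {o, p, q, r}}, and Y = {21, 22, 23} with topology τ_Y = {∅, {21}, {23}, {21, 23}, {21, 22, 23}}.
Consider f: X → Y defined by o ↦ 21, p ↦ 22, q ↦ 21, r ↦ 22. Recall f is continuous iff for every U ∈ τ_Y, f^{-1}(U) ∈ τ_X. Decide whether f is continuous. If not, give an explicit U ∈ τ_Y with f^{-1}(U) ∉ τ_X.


f is NOT continuous.

Compute f^{-1}(U) for each U ∈ τ_Y:
  U = ∅: f^{-1}(U) = ∅ ∈ τ_X ✓.
  U = {21}: f^{-1}(U) = {o, q} ∉ τ_X ✗.
  U = {23}: f^{-1}(U) = ∅ ∈ τ_X ✓.
  U = {21, 23}: f^{-1}(U) = {o, q} ∉ τ_X ✗.
  U = {21, 22, 23}: f^{-1}(U) = {o, p, q, r} ∈ τ_X ✓.
Found U = {21} with f^{-1}(U) = {o, q} not in τ_X. Therefore f is NOT continuous.


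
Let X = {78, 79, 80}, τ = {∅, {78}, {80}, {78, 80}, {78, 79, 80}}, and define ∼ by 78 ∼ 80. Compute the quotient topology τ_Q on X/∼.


X/∼ = {[78=80], [79]}; |τ_Q| = 3.

Equivalence classes: [78=80], [79].
Quotient map π: X → X/∼ sends 78 ↦ [78=80], 79 ↦ [79], 80 ↦ [78=80].
For each subset V ⊆ X/∼, compute π^{-1}(V) ⊆ X and check whether π^{-1}(V) ∈ τ. V is open in τ_Q iff π^{-1}(V) ∈ τ.
  V = {}: π^{-1}(V) = ∅ ∈ τ ✓.
  V = {[78=80]}: π^{-1}(V) = {78, 80} ∈ τ ✓.
  V = {[79]}: π^{-1}(V) = {79} ∉ τ ✗.
  V = {[78=80], [79]}: π^{-1}(V) = {78, 79, 80} ∈ τ ✓.
Open sets in the quotient: τ_Q = {{}, {[78=80]}, {[78=80], [79]}} (3 elements).


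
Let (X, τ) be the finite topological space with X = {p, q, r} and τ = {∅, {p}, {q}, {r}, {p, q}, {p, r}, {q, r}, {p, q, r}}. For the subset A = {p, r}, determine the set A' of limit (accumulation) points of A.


A' = ∅

For each x ∈ X, list the open sets U ∈ τ with x ∈ U, then check whether U ∩ (A ∖ {x}) ≠ ∅ for every such U.
  x = p: open {p} ∋ x has {p} ∩ (A ∖ {p}) = ∅, so x is NOT a limit point.
  x = q: open {q} ∋ x has {q} ∩ (A ∖ {q}) = ∅, so x is NOT a limit point.
  x = r: open {r} ∋ x has {r} ∩ (A ∖ {r}) = ∅, so x is NOT a limit point.
Collecting: A' = ∅.


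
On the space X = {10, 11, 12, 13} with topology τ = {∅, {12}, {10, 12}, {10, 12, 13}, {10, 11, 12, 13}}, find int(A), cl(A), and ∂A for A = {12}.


int(A) = {12}, cl(A) = {10, 11, 12, 13}, ∂A = {10, 11, 13}.

Closed sets in (X, τ) are complements of opens:
  closed(X, τ) = {∅, {11}, {11, 13}, {10, 11, 13}, {10, 11, 12, 13}}.
int(A) = ⋃ {U ∈ τ : U ⊆ A}. Opens contained in A: ∅, {12}.
Taking the union of these: int(A) = {12}.
cl(A) = ⋂ {C closed : A ⊆ C}. Closed sets containing A: {10, 11, 12, 13}.
Intersecting these: cl(A) = {10, 11, 12, 13}.
∂A = cl(A) ∖ int(A) = {10, 11, 12, 13} ∖ {12} = {10, 11, 13}.


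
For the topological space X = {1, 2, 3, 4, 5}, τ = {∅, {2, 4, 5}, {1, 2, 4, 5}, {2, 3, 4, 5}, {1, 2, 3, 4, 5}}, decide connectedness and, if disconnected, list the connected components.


(X, τ) is connected.

Find clopen sets (U ∈ τ with X ∖ U ∈ τ):
  U = ∅, X ∖ U = {1, 2, 3, 4, 5} — both open, so U is clopen.
  U = {1, 2, 3, 4, 5}, X ∖ U = ∅ — both open, so U is clopen.
Only trivial clopens (∅ and X) exist, so (X, τ) is connected.
Compute connected components by grouping points that agree on all clopens:
  component: {1, 2, 3, 4, 5}


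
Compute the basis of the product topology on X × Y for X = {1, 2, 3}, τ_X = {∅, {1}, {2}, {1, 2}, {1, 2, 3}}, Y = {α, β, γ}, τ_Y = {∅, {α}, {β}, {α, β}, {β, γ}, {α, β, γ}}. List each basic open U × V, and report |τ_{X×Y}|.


Basis B = {∅ × ∅, {1} × {α}, {1} × {β}, {2} × {α}, {2} × {β}, {1} × {α, β}, {1, 2} × {α}, {1} × {β, γ}, {1, 2} × {β}, {2} × {α, β}, {2} × {β, γ}, {1} × {α, β, γ}, {1, 2, 3} × {α}, {1, 2, 3} × {β}, {2} × {α, β, γ}, {1, 2} × {α, β}, {1, 2} × {β, γ}, {1, 2} × {α, β, γ}, {1, 2, 3} × {α, β}, {1, 2, 3} × {β, γ}, {1, 2, 3} × {α, β, γ}}; |τ_{X×Y}| = 70.

Enumerate products U × V with U ∈ τ_X, V ∈ τ_Y (deduplicated):
  ∅ × ∅ = {} (∅)
  {1} × {α} = {(1,α)}
  {1} × {β} = {(1,β)}
  {2} × {α} = {(2,α)}
  {2} × {β} = {(2,β)}
  {1} × {α, β} = {(1,α), (1,β)}
  {1, 2} × {α} = {(1,α), (2,α)}
  {1} × {β, γ} = {(1,β), (1,γ)}
  {1, 2} × {β} = {(1,β), (2,β)}
  {2} × {α, β} = {(2,α), (2,β)}
  {2} × {β, γ} = {(2,β), (2,γ)}
  {1} × {α, β, γ} = {(1,α), (1,β), (1,γ)}
  {1, 2, 3} × {α} = {(1,α), (2,α), (3,α)}
  {1, 2, 3} × {β} = {(1,β), (2,β), (3,β)}
  {2} × {α, β, γ} = {(2,α), (2,β), (2,γ)}
  {1, 2} × {α, β} = {(1,α), (1,β), (2,α), (2,β)}
  {1, 2} × {β, γ} = {(1,β), (1,γ), (2,β), (2,γ)}
  {1, 2} × {α, β, γ} = {(1,α), (1,β), (1,γ), (2,α), (2,β), (2,γ)}
  {1, 2, 3} × {α, β} = {(1,α), (1,β), (2,α), (2,β), (3,α), (3,β)}
  {1, 2, 3} × {β, γ} = {(1,β), (1,γ), (2,β), (2,γ), (3,β), (3,γ)}
  {1, 2, 3} × {α, β, γ} = {(1,α), (1,β), (1,γ), (2,α), (2,β), (2,γ), (3,α), (3,β), (3,γ)}
These 21 distinct sets form the basis B.
Close under arbitrary unions to get τ_{X×Y}; counting gives |τ_{X×Y}| = 70.


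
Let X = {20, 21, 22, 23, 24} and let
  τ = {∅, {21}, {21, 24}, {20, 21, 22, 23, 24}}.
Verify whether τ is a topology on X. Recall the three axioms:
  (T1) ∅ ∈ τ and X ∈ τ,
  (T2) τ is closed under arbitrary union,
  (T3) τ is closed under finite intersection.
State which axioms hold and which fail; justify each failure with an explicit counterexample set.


τ IS a topology on X.

Axiom (T1): ∅ ∈ τ? Yes; X ∈ τ? Yes.
Axiom (T2/T3): check pairwise unions and intersections of members of τ.
All pairwise intersections and unions checked — each lies in τ. Therefore τ satisfies (T1), (T2), (T3): it IS a topology on X.


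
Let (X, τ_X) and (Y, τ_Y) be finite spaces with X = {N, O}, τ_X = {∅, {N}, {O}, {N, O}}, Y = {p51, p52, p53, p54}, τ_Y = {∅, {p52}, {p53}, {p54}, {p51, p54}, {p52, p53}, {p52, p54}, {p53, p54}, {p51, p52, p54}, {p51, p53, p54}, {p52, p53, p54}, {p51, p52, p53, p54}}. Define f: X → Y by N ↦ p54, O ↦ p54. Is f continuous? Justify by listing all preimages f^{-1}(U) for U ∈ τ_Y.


f IS continuous.

Compute f^{-1}(U) for each U ∈ τ_Y:
  U = ∅: f^{-1}(U) = ∅ ∈ τ_X ✓.
  U = {p52}: f^{-1}(U) = ∅ ∈ τ_X ✓.
  U = {p53}: f^{-1}(U) = ∅ ∈ τ_X ✓.
  U = {p54}: f^{-1}(U) = {N, O} ∈ τ_X ✓.
  U = {p51, p54}: f^{-1}(U) = {N, O} ∈ τ_X ✓.
  U = {p52, p53}: f^{-1}(U) = ∅ ∈ τ_X ✓.
  U = {p52, p54}: f^{-1}(U) = {N, O} ∈ τ_X ✓.
  U = {p53, p54}: f^{-1}(U) = {N, O} ∈ τ_X ✓.
  U = {p51, p52, p54}: f^{-1}(U) = {N, O} ∈ τ_X ✓.
  U = {p51, p53, p54}: f^{-1}(U) = {N, O} ∈ τ_X ✓.
  U = {p52, p53, p54}: f^{-1}(U) = {N, O} ∈ τ_X ✓.
  U = {p51, p52, p53, p54}: f^{-1}(U) = {N, O} ∈ τ_X ✓.
Every preimage lies in τ_X, so f IS continuous.


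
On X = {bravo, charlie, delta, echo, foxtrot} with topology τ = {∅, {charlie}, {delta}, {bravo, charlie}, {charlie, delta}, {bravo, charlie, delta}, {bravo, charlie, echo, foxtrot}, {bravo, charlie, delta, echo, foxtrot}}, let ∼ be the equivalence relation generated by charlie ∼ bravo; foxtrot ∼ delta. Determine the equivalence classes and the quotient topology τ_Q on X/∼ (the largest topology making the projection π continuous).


X/∼ = {[bravo=charlie], [delta=foxtrot], [echo]}; |τ_Q| = 3.

Equivalence classes: [bravo=charlie], [delta=foxtrot], [echo].
Quotient map π: X → X/∼ sends bravo ↦ [bravo=charlie], charlie ↦ [bravo=charlie], delta ↦ [delta=foxtrot], echo ↦ [echo], foxtrot ↦ [delta=foxtrot].
For each subset V ⊆ X/∼, compute π^{-1}(V) ⊆ X and check whether π^{-1}(V) ∈ τ. V is open in τ_Q iff π^{-1}(V) ∈ τ.
  V = {}: π^{-1}(V) = ∅ ∈ τ ✓.
  V = {[bravo=charlie]}: π^{-1}(V) = {bravo, charlie} ∈ τ ✓.
  V = {[delta=foxtrot]}: π^{-1}(V) = {delta, foxtrot} ∉ τ ✗.
  V = {[bravo=charlie], [delta=foxtrot]}: π^{-1}(V) = {bravo, charlie, delta, foxtrot} ∉ τ ✗.
  V = {[echo]}: π^{-1}(V) = {echo} ∉ τ ✗.
  V = {[bravo=charlie], [echo]}: π^{-1}(V) = {bravo, charlie, echo} ∉ τ ✗.
  V = {[delta=foxtrot], [echo]}: π^{-1}(V) = {delta, echo, foxtrot} ∉ τ ✗.
  V = {[bravo=charlie], [delta=foxtrot], [echo]}: π^{-1}(V) = {bravo, charlie, delta, echo, foxtrot} ∈ τ ✓.
Open sets in the quotient: τ_Q = {{}, {[bravo=charlie]}, {[bravo=charlie], [delta=foxtrot], [echo]}} (3 elements).


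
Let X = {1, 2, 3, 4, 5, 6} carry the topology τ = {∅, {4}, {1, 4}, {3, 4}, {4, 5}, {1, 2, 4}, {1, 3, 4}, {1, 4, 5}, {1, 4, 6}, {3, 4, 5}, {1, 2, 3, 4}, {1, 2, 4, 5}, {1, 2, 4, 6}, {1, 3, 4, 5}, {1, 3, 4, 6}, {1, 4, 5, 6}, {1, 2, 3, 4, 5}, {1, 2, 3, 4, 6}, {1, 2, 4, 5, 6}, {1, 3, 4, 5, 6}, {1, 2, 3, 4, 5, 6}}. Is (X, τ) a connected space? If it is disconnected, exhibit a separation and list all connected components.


(X, τ) is connected.

Find clopen sets (U ∈ τ with X ∖ U ∈ τ):
  U = ∅, X ∖ U = {1, 2, 3, 4, 5, 6} — both open, so U is clopen.
  U = {1, 2, 3, 4, 5, 6}, X ∖ U = ∅ — both open, so U is clopen.
Only trivial clopens (∅ and X) exist, so (X, τ) is connected.
Compute connected components by grouping points that agree on all clopens:
  component: {1, 2, 3, 4, 5, 6}


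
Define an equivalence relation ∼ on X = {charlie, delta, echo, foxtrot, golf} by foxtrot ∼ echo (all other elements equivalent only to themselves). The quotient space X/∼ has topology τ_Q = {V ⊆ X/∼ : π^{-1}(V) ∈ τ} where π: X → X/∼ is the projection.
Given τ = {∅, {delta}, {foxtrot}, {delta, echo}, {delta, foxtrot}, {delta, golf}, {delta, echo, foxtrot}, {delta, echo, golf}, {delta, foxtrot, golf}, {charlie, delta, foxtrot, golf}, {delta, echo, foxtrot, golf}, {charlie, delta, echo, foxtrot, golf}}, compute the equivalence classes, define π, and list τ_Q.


X/∼ = {[charlie], [delta], [echo=foxtrot], [golf]}; |τ_Q| = 6.

Equivalence classes: [charlie], [delta], [echo=foxtrot], [golf].
Quotient map π: X → X/∼ sends charlie ↦ [charlie], delta ↦ [delta], echo ↦ [echo=foxtrot], foxtrot ↦ [echo=foxtrot], golf ↦ [golf].
For each subset V ⊆ X/∼, compute π^{-1}(V) ⊆ X and check whether π^{-1}(V) ∈ τ. V is open in τ_Q iff π^{-1}(V) ∈ τ.
  V = {}: π^{-1}(V) = ∅ ∈ τ ✓.
  V = {[charlie]}: π^{-1}(V) = {charlie} ∉ τ ✗.
  V = {[delta]}: π^{-1}(V) = {delta} ∈ τ ✓.
  V = {[charlie], [delta]}: π^{-1}(V) = {charlie, delta} ∉ τ ✗.
  V = {[echo=foxtrot]}: π^{-1}(V) = {echo, foxtrot} ∉ τ ✗.
  V = {[charlie], [echo=foxtrot]}: π^{-1}(V) = {charlie, echo, foxtrot} ∉ τ ✗.
  V = {[delta], [echo=foxtrot]}: π^{-1}(V) = {delta, echo, foxtrot} ∈ τ ✓.
  V = {[charlie], [delta], [echo=foxtrot]}: π^{-1}(V) = {charlie, delta, echo, foxtrot} ∉ τ ✗.
  V = {[golf]}: π^{-1}(V) = {golf} ∉ τ ✗.
  V = {[charlie], [golf]}: π^{-1}(V) = {charlie, golf} ∉ τ ✗.
  V = {[delta], [golf]}: π^{-1}(V) = {delta, golf} ∈ τ ✓.
  V = {[charlie], [delta], [golf]}: π^{-1}(V) = {charlie, delta, golf} ∉ τ ✗.
  V = {[echo=foxtrot], [golf]}: π^{-1}(V) = {echo, foxtrot, golf} ∉ τ ✗.
  V = {[charlie], [echo=foxtrot], [golf]}: π^{-1}(V) = {charlie, echo, foxtrot, golf} ∉ τ ✗.
  V = {[delta], [echo=foxtrot], [golf]}: π^{-1}(V) = {delta, echo, foxtrot, golf} ∈ τ ✓.
  V = {[charlie], [delta], [echo=foxtrot], [golf]}: π^{-1}(V) = {charlie, delta, echo, foxtrot, golf} ∈ τ ✓.
Open sets in the quotient: τ_Q = {{}, {[delta]}, {[delta], [echo=foxtrot]}, {[delta], [golf]}, {[delta], [echo=foxtrot], [golf]}, {[charlie], [delta], [echo=foxtrot], [golf]}} (6 elements).


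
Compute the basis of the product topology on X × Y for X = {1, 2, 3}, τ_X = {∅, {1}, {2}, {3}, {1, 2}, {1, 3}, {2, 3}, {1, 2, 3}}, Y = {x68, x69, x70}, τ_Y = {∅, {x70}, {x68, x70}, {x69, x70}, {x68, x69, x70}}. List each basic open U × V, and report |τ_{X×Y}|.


Basis B = {∅ × ∅, {1} × {x70}, {2} × {x70}, {3} × {x70}, {1} × {x68, x70}, {1} × {x69, x70}, {1, 2} × {x70}, {1, 3} × {x70}, {2} × {x68, x70}, {2} × {x69, x70}, {2, 3} × {x70}, {3} × {x68, x70}, {3} × {x69, x70}, {1} × {x68, x69, x70}, {1, 2, 3} × {x70}, {2} × {x68, x69, x70}, {3} × {x68, x69, x70}, {1, 2} × {x68, x70}, {1, 3} × {x68, x70}, {1, 2} × {x69, x70}, {1, 3} × {x69, x70}, {2, 3} × {x68, x70}, {2, 3} × {x69, x70}, {1, 2} × {x68, x69, x70}, {1, 3} × {x68, x69, x70}, {1, 2, 3} × {x68, x70}, {1, 2, 3} × {x69, x70}, {2, 3} × {x68, x69, x70}, {1, 2, 3} × {x68, x69, x70}}; |τ_{X×Y}| = 125.

Enumerate products U × V with U ∈ τ_X, V ∈ τ_Y (deduplicated):
  ∅ × ∅ = {} (∅)
  {1} × {x70} = {(1,x70)}
  {2} × {x70} = {(2,x70)}
  {3} × {x70} = {(3,x70)}
  {1} × {x68, x70} = {(1,x68), (1,x70)}
  {1} × {x69, x70} = {(1,x69), (1,x70)}
  {1, 2} × {x70} = {(1,x70), (2,x70)}
  {1, 3} × {x70} = {(1,x70), (3,x70)}
  {2} × {x68, x70} = {(2,x68), (2,x70)}
  {2} × {x69, x70} = {(2,x69), (2,x70)}
  {2, 3} × {x70} = {(2,x70), (3,x70)}
  {3} × {x68, x70} = {(3,x68), (3,x70)}
  {3} × {x69, x70} = {(3,x69), (3,x70)}
  {1} × {x68, x69, x70} = {(1,x68), (1,x69), (1,x70)}
  {1, 2, 3} × {x70} = {(1,x70), (2,x70), (3,x70)}
  {2} × {x68, x69, x70} = {(2,x68), (2,x69), (2,x70)}
  {3} × {x68, x69, x70} = {(3,x68), (3,x69), (3,x70)}
  {1, 2} × {x68, x70} = {(1,x68), (1,x70), (2,x68), (2,x70)}
  {1, 3} × {x68, x70} = {(1,x68), (1,x70), (3,x68), (3,x70)}
  {1, 2} × {x69, x70} = {(1,x69), (1,x70), (2,x69), (2,x70)}
  {1, 3} × {x69, x70} = {(1,x69), (1,x70), (3,x69), (3,x70)}
  {2, 3} × {x68, x70} = {(2,x68), (2,x70), (3,x68), (3,x70)}
  {2, 3} × {x69, x70} = {(2,x69), (2,x70), (3,x69), (3,x70)}
  {1, 2} × {x68, x69, x70} = {(1,x68), (1,x69), (1,x70), (2,x68), (2,x69), (2,x70)}
  {1, 3} × {x68, x69, x70} = {(1,x68), (1,x69), (1,x70), (3,x68), (3,x69), (3,x70)}
  {1, 2, 3} × {x68, x70} = {(1,x68), (1,x70), (2,x68), (2,x70), (3,x68), (3,x70)}
  {1, 2, 3} × {x69, x70} = {(1,x69), (1,x70), (2,x69), (2,x70), (3,x69), (3,x70)}
  {2, 3} × {x68, x69, x70} = {(2,x68), (2,x69), (2,x70), (3,x68), (3,x69), (3,x70)}
  {1, 2, 3} × {x68, x69, x70} = {(1,x68), (1,x69), (1,x70), (2,x68), (2,x69), (2,x70), (3,x68), (3,x69), (3,x70)}
These 29 distinct sets form the basis B.
Close under arbitrary unions to get τ_{X×Y}; counting gives |τ_{X×Y}| = 125.


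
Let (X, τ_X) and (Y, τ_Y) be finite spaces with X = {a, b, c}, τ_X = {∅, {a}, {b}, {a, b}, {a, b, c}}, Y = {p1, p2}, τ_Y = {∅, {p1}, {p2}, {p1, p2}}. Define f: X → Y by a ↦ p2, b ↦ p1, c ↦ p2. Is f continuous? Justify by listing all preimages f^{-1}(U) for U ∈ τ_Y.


f is NOT continuous.

Compute f^{-1}(U) for each U ∈ τ_Y:
  U = ∅: f^{-1}(U) = ∅ ∈ τ_X ✓.
  U = {p1}: f^{-1}(U) = {b} ∈ τ_X ✓.
  U = {p2}: f^{-1}(U) = {a, c} ∉ τ_X ✗.
  U = {p1, p2}: f^{-1}(U) = {a, b, c} ∈ τ_X ✓.
Found U = {p2} with f^{-1}(U) = {a, c} not in τ_X. Therefore f is NOT continuous.


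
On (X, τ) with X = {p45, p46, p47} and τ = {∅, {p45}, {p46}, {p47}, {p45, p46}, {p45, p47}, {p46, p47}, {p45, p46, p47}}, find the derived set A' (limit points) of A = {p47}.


A' = ∅

For each x ∈ X, list the open sets U ∈ τ with x ∈ U, then check whether U ∩ (A ∖ {x}) ≠ ∅ for every such U.
  x = p45: open {p45} ∋ x has {p45} ∩ (A ∖ {p45}) = ∅, so x is NOT a limit point.
  x = p46: open {p46} ∋ x has {p46} ∩ (A ∖ {p46}) = ∅, so x is NOT a limit point.
  x = p47: open {p47} ∋ x has {p47} ∩ (A ∖ {p47}) = ∅, so x is NOT a limit point.
Collecting: A' = ∅.


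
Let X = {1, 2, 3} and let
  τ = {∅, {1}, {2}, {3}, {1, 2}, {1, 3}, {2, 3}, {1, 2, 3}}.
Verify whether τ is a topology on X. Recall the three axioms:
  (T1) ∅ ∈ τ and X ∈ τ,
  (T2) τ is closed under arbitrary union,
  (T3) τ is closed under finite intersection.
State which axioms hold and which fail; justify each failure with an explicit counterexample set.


τ IS a topology on X.

Axiom (T1): ∅ ∈ τ? Yes; X ∈ τ? Yes.
Axiom (T2/T3): check pairwise unions and intersections of members of τ.
All pairwise intersections and unions checked — each lies in τ. Therefore τ satisfies (T1), (T2), (T3): it IS a topology on X.


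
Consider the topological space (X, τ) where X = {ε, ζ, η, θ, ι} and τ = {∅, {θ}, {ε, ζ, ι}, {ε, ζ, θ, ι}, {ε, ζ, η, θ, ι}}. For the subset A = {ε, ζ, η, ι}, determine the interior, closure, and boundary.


int(A) = {ε, ζ, ι}, cl(A) = {ε, ζ, η, ι}, ∂A = {η}.

Closed sets in (X, τ) are complements of opens:
  closed(X, τ) = {∅, {η}, {η, θ}, {ε, ζ, η, ι}, {ε, ζ, η, θ, ι}}.
int(A) = ⋃ {U ∈ τ : U ⊆ A}. Opens contained in A: ∅, {ε, ζ, ι}.
Taking the union of these: int(A) = {ε, ζ, ι}.
cl(A) = ⋂ {C closed : A ⊆ C}. Closed sets containing A: {ε, ζ, η, ι}, {ε, ζ, η, θ, ι}.
Intersecting these: cl(A) = {ε, ζ, η, ι}.
∂A = cl(A) ∖ int(A) = {ε, ζ, η, ι} ∖ {ε, ζ, ι} = {η}.


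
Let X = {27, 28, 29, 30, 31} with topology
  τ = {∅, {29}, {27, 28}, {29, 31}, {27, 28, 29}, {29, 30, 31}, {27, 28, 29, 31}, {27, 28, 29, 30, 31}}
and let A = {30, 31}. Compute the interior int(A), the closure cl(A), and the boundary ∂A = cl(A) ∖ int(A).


int(A) = ∅, cl(A) = {30, 31}, ∂A = {30, 31}.

Closed sets in (X, τ) are complements of opens:
  closed(X, τ) = {∅, {30}, {27, 28}, {30, 31}, {27, 28, 30}, {29, 30, 31}, {27, 28, 30, 31}, {27, 28, 29, 30, 31}}.
int(A) = ⋃ {U ∈ τ : U ⊆ A}. Opens contained in A: ∅.
Taking the union of these: int(A) = ∅.
cl(A) = ⋂ {C closed : A ⊆ C}. Closed sets containing A: {30, 31}, {29, 30, 31}, {27, 28, 30, 31}, {27, 28, 29, 30, 31}.
Intersecting these: cl(A) = {30, 31}.
∂A = cl(A) ∖ int(A) = {30, 31} ∖ ∅ = {30, 31}.


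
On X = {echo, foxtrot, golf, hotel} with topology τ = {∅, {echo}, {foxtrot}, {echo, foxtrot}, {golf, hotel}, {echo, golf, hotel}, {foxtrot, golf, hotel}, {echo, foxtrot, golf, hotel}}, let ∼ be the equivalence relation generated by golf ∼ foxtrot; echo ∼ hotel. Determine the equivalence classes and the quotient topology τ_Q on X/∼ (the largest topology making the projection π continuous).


X/∼ = {[echo=hotel], [foxtrot=golf]}; |τ_Q| = 2.

Equivalence classes: [echo=hotel], [foxtrot=golf].
Quotient map π: X → X/∼ sends echo ↦ [echo=hotel], foxtrot ↦ [foxtrot=golf], golf ↦ [foxtrot=golf], hotel ↦ [echo=hotel].
For each subset V ⊆ X/∼, compute π^{-1}(V) ⊆ X and check whether π^{-1}(V) ∈ τ. V is open in τ_Q iff π^{-1}(V) ∈ τ.
  V = {}: π^{-1}(V) = ∅ ∈ τ ✓.
  V = {[echo=hotel]}: π^{-1}(V) = {echo, hotel} ∉ τ ✗.
  V = {[foxtrot=golf]}: π^{-1}(V) = {foxtrot, golf} ∉ τ ✗.
  V = {[echo=hotel], [foxtrot=golf]}: π^{-1}(V) = {echo, foxtrot, golf, hotel} ∈ τ ✓.
Open sets in the quotient: τ_Q = {{}, {[echo=hotel], [foxtrot=golf]}} (2 elements).


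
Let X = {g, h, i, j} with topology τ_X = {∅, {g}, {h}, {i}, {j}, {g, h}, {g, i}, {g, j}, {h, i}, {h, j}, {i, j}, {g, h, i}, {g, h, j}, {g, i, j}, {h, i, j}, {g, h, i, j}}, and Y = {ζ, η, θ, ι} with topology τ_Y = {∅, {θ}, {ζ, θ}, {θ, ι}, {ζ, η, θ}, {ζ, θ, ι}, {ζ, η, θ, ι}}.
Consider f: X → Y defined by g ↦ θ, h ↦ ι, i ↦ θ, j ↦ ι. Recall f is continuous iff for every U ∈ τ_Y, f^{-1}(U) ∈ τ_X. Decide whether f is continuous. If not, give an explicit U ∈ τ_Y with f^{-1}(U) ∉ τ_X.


f IS continuous.

Compute f^{-1}(U) for each U ∈ τ_Y:
  U = ∅: f^{-1}(U) = ∅ ∈ τ_X ✓.
  U = {θ}: f^{-1}(U) = {g, i} ∈ τ_X ✓.
  U = {ζ, θ}: f^{-1}(U) = {g, i} ∈ τ_X ✓.
  U = {θ, ι}: f^{-1}(U) = {g, h, i, j} ∈ τ_X ✓.
  U = {ζ, η, θ}: f^{-1}(U) = {g, i} ∈ τ_X ✓.
  U = {ζ, θ, ι}: f^{-1}(U) = {g, h, i, j} ∈ τ_X ✓.
  U = {ζ, η, θ, ι}: f^{-1}(U) = {g, h, i, j} ∈ τ_X ✓.
Every preimage lies in τ_X, so f IS continuous.


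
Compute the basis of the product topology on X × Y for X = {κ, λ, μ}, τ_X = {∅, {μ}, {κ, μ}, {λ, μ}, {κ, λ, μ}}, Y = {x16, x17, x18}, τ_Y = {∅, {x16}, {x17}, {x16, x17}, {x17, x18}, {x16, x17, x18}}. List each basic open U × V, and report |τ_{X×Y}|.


Basis B = {∅ × ∅, {μ} × {x16}, {μ} × {x17}, {κ, μ} × {x16}, {κ, μ} × {x17}, {λ, μ} × {x16}, {λ, μ} × {x17}, {μ} × {x16, x17}, {μ} × {x17, x18}, {κ, λ, μ} × {x16}, {κ, λ, μ} × {x17}, {μ} × {x16, x17, x18}, {κ, μ} × {x16, x17}, {κ, μ} × {x17, x18}, {λ, μ} × {x16, x17}, {λ, μ} × {x17, x18}, {κ, μ} × {x16, x17, x18}, {κ, λ, μ} × {x16, x17}, {κ, λ, μ} × {x17, x18}, {λ, μ} × {x16, x17, x18}, {κ, λ, μ} × {x16, x17, x18}}; |τ_{X×Y}| = 70.

Enumerate products U × V with U ∈ τ_X, V ∈ τ_Y (deduplicated):
  ∅ × ∅ = {} (∅)
  {μ} × {x16} = {(μ,x16)}
  {μ} × {x17} = {(μ,x17)}
  {κ, μ} × {x16} = {(κ,x16), (μ,x16)}
  {κ, μ} × {x17} = {(κ,x17), (μ,x17)}
  {λ, μ} × {x16} = {(λ,x16), (μ,x16)}
  {λ, μ} × {x17} = {(λ,x17), (μ,x17)}
  {μ} × {x16, x17} = {(μ,x16), (μ,x17)}
  {μ} × {x17, x18} = {(μ,x17), (μ,x18)}
  {κ, λ, μ} × {x16} = {(κ,x16), (λ,x16), (μ,x16)}
  {κ, λ, μ} × {x17} = {(κ,x17), (λ,x17), (μ,x17)}
  {μ} × {x16, x17, x18} = {(μ,x16), (μ,x17), (μ,x18)}
  {κ, μ} × {x16, x17} = {(κ,x16), (κ,x17), (μ,x16), (μ,x17)}
  {κ, μ} × {x17, x18} = {(κ,x17), (κ,x18), (μ,x17), (μ,x18)}
  {λ, μ} × {x16, x17} = {(λ,x16), (λ,x17), (μ,x16), (μ,x17)}
  {λ, μ} × {x17, x18} = {(λ,x17), (λ,x18), (μ,x17), (μ,x18)}
  {κ, μ} × {x16, x17, x18} = {(κ,x16), (κ,x17), (κ,x18), (μ,x16), (μ,x17), (μ,x18)}
  {κ, λ, μ} × {x16, x17} = {(κ,x16), (κ,x17), (λ,x16), (λ,x17), (μ,x16), (μ,x17)}
  {κ, λ, μ} × {x17, x18} = {(κ,x17), (κ,x18), (λ,x17), (λ,x18), (μ,x17), (μ,x18)}
  {λ, μ} × {x16, x17, x18} = {(λ,x16), (λ,x17), (λ,x18), (μ,x16), (μ,x17), (μ,x18)}
  {κ, λ, μ} × {x16, x17, x18} = {(κ,x16), (κ,x17), (κ,x18), (λ,x16), (λ,x17), (λ,x18), (μ,x16), (μ,x17), (μ,x18)}
These 21 distinct sets form the basis B.
Close under arbitrary unions to get τ_{X×Y}; counting gives |τ_{X×Y}| = 70.


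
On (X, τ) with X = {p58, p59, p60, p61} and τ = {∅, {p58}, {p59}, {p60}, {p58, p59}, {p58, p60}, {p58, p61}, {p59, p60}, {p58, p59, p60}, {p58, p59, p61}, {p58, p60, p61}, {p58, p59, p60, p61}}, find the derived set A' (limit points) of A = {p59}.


A' = ∅

For each x ∈ X, list the open sets U ∈ τ with x ∈ U, then check whether U ∩ (A ∖ {x}) ≠ ∅ for every such U.
  x = p58: open {p58} ∋ x has {p58} ∩ (A ∖ {p58}) = ∅, so x is NOT a limit point.
  x = p59: open {p59} ∋ x has {p59} ∩ (A ∖ {p59}) = ∅, so x is NOT a limit point.
  x = p60: open {p60} ∋ x has {p60} ∩ (A ∖ {p60}) = ∅, so x is NOT a limit point.
  x = p61: open {p58, p61} ∋ x has {p58, p61} ∩ (A ∖ {p61}) = ∅, so x is NOT a limit point.
Collecting: A' = ∅.


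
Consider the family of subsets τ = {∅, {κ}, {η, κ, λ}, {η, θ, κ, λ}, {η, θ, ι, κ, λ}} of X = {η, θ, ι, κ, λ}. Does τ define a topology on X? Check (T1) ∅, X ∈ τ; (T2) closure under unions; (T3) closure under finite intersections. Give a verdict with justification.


τ IS a topology on X.

Axiom (T1): ∅ ∈ τ? Yes; X ∈ τ? Yes.
Axiom (T2/T3): check pairwise unions and intersections of members of τ.
All pairwise intersections and unions checked — each lies in τ. Therefore τ satisfies (T1), (T2), (T3): it IS a topology on X.


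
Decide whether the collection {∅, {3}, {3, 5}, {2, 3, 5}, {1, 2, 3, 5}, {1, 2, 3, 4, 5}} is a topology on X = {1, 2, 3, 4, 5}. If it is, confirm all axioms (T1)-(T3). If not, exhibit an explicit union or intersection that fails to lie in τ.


τ IS a topology on X.

Axiom (T1): ∅ ∈ τ? Yes; X ∈ τ? Yes.
Axiom (T2/T3): check pairwise unions and intersections of members of τ.
All pairwise intersections and unions checked — each lies in τ. Therefore τ satisfies (T1), (T2), (T3): it IS a topology on X.


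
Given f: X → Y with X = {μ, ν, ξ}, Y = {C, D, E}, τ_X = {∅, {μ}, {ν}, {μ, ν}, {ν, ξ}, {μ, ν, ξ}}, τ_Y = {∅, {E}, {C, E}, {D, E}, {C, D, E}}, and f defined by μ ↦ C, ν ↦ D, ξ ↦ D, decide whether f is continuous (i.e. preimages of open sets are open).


f IS continuous.

Compute f^{-1}(U) for each U ∈ τ_Y:
  U = ∅: f^{-1}(U) = ∅ ∈ τ_X ✓.
  U = {E}: f^{-1}(U) = ∅ ∈ τ_X ✓.
  U = {C, E}: f^{-1}(U) = {μ} ∈ τ_X ✓.
  U = {D, E}: f^{-1}(U) = {ν, ξ} ∈ τ_X ✓.
  U = {C, D, E}: f^{-1}(U) = {μ, ν, ξ} ∈ τ_X ✓.
Every preimage lies in τ_X, so f IS continuous.


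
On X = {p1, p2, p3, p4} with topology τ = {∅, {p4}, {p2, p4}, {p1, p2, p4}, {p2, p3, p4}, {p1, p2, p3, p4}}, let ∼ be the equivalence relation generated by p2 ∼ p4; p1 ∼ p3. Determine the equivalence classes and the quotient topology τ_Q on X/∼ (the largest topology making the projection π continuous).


X/∼ = {[p1=p3], [p2=p4]}; |τ_Q| = 3.

Equivalence classes: [p1=p3], [p2=p4].
Quotient map π: X → X/∼ sends p1 ↦ [p1=p3], p2 ↦ [p2=p4], p3 ↦ [p1=p3], p4 ↦ [p2=p4].
For each subset V ⊆ X/∼, compute π^{-1}(V) ⊆ X and check whether π^{-1}(V) ∈ τ. V is open in τ_Q iff π^{-1}(V) ∈ τ.
  V = {}: π^{-1}(V) = ∅ ∈ τ ✓.
  V = {[p1=p3]}: π^{-1}(V) = {p1, p3} ∉ τ ✗.
  V = {[p2=p4]}: π^{-1}(V) = {p2, p4} ∈ τ ✓.
  V = {[p1=p3], [p2=p4]}: π^{-1}(V) = {p1, p2, p3, p4} ∈ τ ✓.
Open sets in the quotient: τ_Q = {{}, {[p2=p4]}, {[p1=p3], [p2=p4]}} (3 elements).


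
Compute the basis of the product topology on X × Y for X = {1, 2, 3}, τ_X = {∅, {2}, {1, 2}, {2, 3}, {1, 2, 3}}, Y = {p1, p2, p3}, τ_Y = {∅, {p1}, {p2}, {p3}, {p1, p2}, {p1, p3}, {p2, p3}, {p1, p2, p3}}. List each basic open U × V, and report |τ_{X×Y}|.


Basis B = {∅ × ∅, {2} × {p1}, {2} × {p2}, {2} × {p3}, {1, 2} × {p1}, {1, 2} × {p2}, {1, 2} × {p3}, {2} × {p1, p2}, {2} × {p1, p3}, {2, 3} × {p1}, {2} × {p2, p3}, {2, 3} × {p2}, {2, 3} × {p3}, {1, 2, 3} × {p1}, {1, 2, 3} × {p2}, {1, 2, 3} × {p3}, {2} × {p1, p2, p3}, {1, 2} × {p1, p2}, {1, 2} × {p1, p3}, {1, 2} × {p2, p3}, {2, 3} × {p1, p2}, {2, 3} × {p1, p3}, {2, 3} × {p2, p3}, {1, 2} × {p1, p2, p3}, {1, 2, 3} × {p1, p2}, {1, 2, 3} × {p1, p3}, {1, 2, 3} × {p2, p3}, {2, 3} × {p1, p2, p3}, {1, 2, 3} × {p1, p2, p3}}; |τ_{X×Y}| = 125.

Enumerate products U × V with U ∈ τ_X, V ∈ τ_Y (deduplicated):
  ∅ × ∅ = {} (∅)
  {2} × {p1} = {(2,p1)}
  {2} × {p2} = {(2,p2)}
  {2} × {p3} = {(2,p3)}
  {1, 2} × {p1} = {(1,p1), (2,p1)}
  {1, 2} × {p2} = {(1,p2), (2,p2)}
  {1, 2} × {p3} = {(1,p3), (2,p3)}
  {2} × {p1, p2} = {(2,p1), (2,p2)}
  {2} × {p1, p3} = {(2,p1), (2,p3)}
  {2, 3} × {p1} = {(2,p1), (3,p1)}
  {2} × {p2, p3} = {(2,p2), (2,p3)}
  {2, 3} × {p2} = {(2,p2), (3,p2)}
  {2, 3} × {p3} = {(2,p3), (3,p3)}
  {1, 2, 3} × {p1} = {(1,p1), (2,p1), (3,p1)}
  {1, 2, 3} × {p2} = {(1,p2), (2,p2), (3,p2)}
  {1, 2, 3} × {p3} = {(1,p3), (2,p3), (3,p3)}
  {2} × {p1, p2, p3} = {(2,p1), (2,p2), (2,p3)}
  {1, 2} × {p1, p2} = {(1,p1), (1,p2), (2,p1), (2,p2)}
  {1, 2} × {p1, p3} = {(1,p1), (1,p3), (2,p1), (2,p3)}
  {1, 2} × {p2, p3} = {(1,p2), (1,p3), (2,p2), (2,p3)}
  {2, 3} × {p1, p2} = {(2,p1), (2,p2), (3,p1), (3,p2)}
  {2, 3} × {p1, p3} = {(2,p1), (2,p3), (3,p1), (3,p3)}
  {2, 3} × {p2, p3} = {(2,p2), (2,p3), (3,p2), (3,p3)}
  {1, 2} × {p1, p2, p3} = {(1,p1), (1,p2), (1,p3), (2,p1), (2,p2), (2,p3)}
  {1, 2, 3} × {p1, p2} = {(1,p1), (1,p2), (2,p1), (2,p2), (3,p1), (3,p2)}
  {1, 2, 3} × {p1, p3} = {(1,p1), (1,p3), (2,p1), (2,p3), (3,p1), (3,p3)}
  {1, 2, 3} × {p2, p3} = {(1,p2), (1,p3), (2,p2), (2,p3), (3,p2), (3,p3)}
  {2, 3} × {p1, p2, p3} = {(2,p1), (2,p2), (2,p3), (3,p1), (3,p2), (3,p3)}
  {1, 2, 3} × {p1, p2, p3} = {(1,p1), (1,p2), (1,p3), (2,p1), (2,p2), (2,p3), (3,p1), (3,p2), (3,p3)}
These 29 distinct sets form the basis B.
Close under arbitrary unions to get τ_{X×Y}; counting gives |τ_{X×Y}| = 125.


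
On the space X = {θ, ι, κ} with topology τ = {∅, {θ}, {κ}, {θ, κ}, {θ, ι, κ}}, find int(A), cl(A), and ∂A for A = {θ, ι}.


int(A) = {θ}, cl(A) = {θ, ι}, ∂A = {ι}.

Closed sets in (X, τ) are complements of opens:
  closed(X, τ) = {∅, {ι}, {θ, ι}, {ι, κ}, {θ, ι, κ}}.
int(A) = ⋃ {U ∈ τ : U ⊆ A}. Opens contained in A: ∅, {θ}.
Taking the union of these: int(A) = {θ}.
cl(A) = ⋂ {C closed : A ⊆ C}. Closed sets containing A: {θ, ι}, {θ, ι, κ}.
Intersecting these: cl(A) = {θ, ι}.
∂A = cl(A) ∖ int(A) = {θ, ι} ∖ {θ} = {ι}.


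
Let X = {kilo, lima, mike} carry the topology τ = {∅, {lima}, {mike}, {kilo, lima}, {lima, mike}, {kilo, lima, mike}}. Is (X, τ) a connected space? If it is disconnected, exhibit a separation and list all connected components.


(X, τ) is disconnected; components = [{mike}, {kilo, lima}].

Find clopen sets (U ∈ τ with X ∖ U ∈ τ):
  U = ∅, X ∖ U = {kilo, lima, mike} — both open, so U is clopen.
  U = {mike}, X ∖ U = {kilo, lima} — both open, so U is clopen.
  U = {kilo, lima}, X ∖ U = {mike} — both open, so U is clopen.
  U = {kilo, lima, mike}, X ∖ U = ∅ — both open, so U is clopen.
Nontrivial clopen(s) exist: e.g. {mike}. So (X, τ) is disconnected.
Compute connected components by grouping points that agree on all clopens:
  component: {mike}
  component: {kilo, lima}


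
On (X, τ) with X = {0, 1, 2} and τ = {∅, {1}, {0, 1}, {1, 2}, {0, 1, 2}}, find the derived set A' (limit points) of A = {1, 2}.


A' = {0, 2}

For each x ∈ X, list the open sets U ∈ τ with x ∈ U, then check whether U ∩ (A ∖ {x}) ≠ ∅ for every such U.
  x = 0: opens ∋ x are {0, 1}, {0, 1, 2}; each meets A ∖ {0}, so x IS a limit point.
  x = 1: open {1} ∋ x has {1} ∩ (A ∖ {1}) = ∅, so x is NOT a limit point.
  x = 2: opens ∋ x are {1, 2}, {0, 1, 2}; each meets A ∖ {2}, so x IS a limit point.
Collecting: A' = {0, 2}.


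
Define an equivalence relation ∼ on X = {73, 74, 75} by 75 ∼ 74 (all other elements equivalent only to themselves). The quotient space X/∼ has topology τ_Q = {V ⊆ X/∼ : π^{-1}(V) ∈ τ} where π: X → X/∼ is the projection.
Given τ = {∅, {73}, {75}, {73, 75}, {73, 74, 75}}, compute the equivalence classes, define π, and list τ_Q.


X/∼ = {[73], [74=75]}; |τ_Q| = 3.

Equivalence classes: [73], [74=75].
Quotient map π: X → X/∼ sends 73 ↦ [73], 74 ↦ [74=75], 75 ↦ [74=75].
For each subset V ⊆ X/∼, compute π^{-1}(V) ⊆ X and check whether π^{-1}(V) ∈ τ. V is open in τ_Q iff π^{-1}(V) ∈ τ.
  V = {}: π^{-1}(V) = ∅ ∈ τ ✓.
  V = {[73]}: π^{-1}(V) = {73} ∈ τ ✓.
  V = {[74=75]}: π^{-1}(V) = {74, 75} ∉ τ ✗.
  V = {[73], [74=75]}: π^{-1}(V) = {73, 74, 75} ∈ τ ✓.
Open sets in the quotient: τ_Q = {{}, {[73]}, {[73], [74=75]}} (3 elements).


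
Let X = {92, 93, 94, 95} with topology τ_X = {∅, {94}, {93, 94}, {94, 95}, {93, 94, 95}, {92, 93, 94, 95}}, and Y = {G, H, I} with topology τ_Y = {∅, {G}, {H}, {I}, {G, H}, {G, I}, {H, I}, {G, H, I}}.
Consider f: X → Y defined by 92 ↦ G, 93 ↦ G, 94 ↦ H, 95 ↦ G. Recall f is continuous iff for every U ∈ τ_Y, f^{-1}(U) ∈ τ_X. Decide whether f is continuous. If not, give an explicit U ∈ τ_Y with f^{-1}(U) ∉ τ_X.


f is NOT continuous.

Compute f^{-1}(U) for each U ∈ τ_Y:
  U = ∅: f^{-1}(U) = ∅ ∈ τ_X ✓.
  U = {G}: f^{-1}(U) = {92, 93, 95} ∉ τ_X ✗.
  U = {H}: f^{-1}(U) = {94} ∈ τ_X ✓.
  U = {I}: f^{-1}(U) = ∅ ∈ τ_X ✓.
  U = {G, H}: f^{-1}(U) = {92, 93, 94, 95} ∈ τ_X ✓.
  U = {G, I}: f^{-1}(U) = {92, 93, 95} ∉ τ_X ✗.
  U = {H, I}: f^{-1}(U) = {94} ∈ τ_X ✓.
  U = {G, H, I}: f^{-1}(U) = {92, 93, 94, 95} ∈ τ_X ✓.
Found U = {G} with f^{-1}(U) = {92, 93, 95} not in τ_X. Therefore f is NOT continuous.


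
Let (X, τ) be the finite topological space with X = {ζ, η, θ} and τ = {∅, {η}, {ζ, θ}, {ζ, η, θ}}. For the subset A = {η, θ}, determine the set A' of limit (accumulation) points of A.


A' = {ζ}

For each x ∈ X, list the open sets U ∈ τ with x ∈ U, then check whether U ∩ (A ∖ {x}) ≠ ∅ for every such U.
  x = ζ: opens ∋ x are {ζ, θ}, {ζ, η, θ}; each meets A ∖ {ζ}, so x IS a limit point.
  x = η: open {η} ∋ x has {η} ∩ (A ∖ {η}) = ∅, so x is NOT a limit point.
  x = θ: open {ζ, θ} ∋ x has {ζ, θ} ∩ (A ∖ {θ}) = ∅, so x is NOT a limit point.
Collecting: A' = {ζ}.


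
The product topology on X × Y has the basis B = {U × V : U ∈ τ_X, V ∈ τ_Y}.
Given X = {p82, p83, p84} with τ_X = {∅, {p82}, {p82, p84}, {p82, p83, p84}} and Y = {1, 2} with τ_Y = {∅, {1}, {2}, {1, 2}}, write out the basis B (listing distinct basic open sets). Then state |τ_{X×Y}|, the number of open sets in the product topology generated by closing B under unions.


Basis B = {∅ × ∅, {p82} × {1}, {p82} × {2}, {p82} × {1, 2}, {p82, p84} × {1}, {p82, p84} × {2}, {p82, p83, p84} × {1}, {p82, p83, p84} × {2}, {p82, p84} × {1, 2}, {p82, p83, p84} × {1, 2}}; |τ_{X×Y}| = 16.

Enumerate products U × V with U ∈ τ_X, V ∈ τ_Y (deduplicated):
  ∅ × ∅ = {} (∅)
  {p82} × {1} = {(p82,1)}
  {p82} × {2} = {(p82,2)}
  {p82} × {1, 2} = {(p82,1), (p82,2)}
  {p82, p84} × {1} = {(p82,1), (p84,1)}
  {p82, p84} × {2} = {(p82,2), (p84,2)}
  {p82, p83, p84} × {1} = {(p82,1), (p83,1), (p84,1)}
  {p82, p83, p84} × {2} = {(p82,2), (p83,2), (p84,2)}
  {p82, p84} × {1, 2} = {(p82,1), (p82,2), (p84,1), (p84,2)}
  {p82, p83, p84} × {1, 2} = {(p82,1), (p82,2), (p83,1), (p83,2), (p84,1), (p84,2)}
These 10 distinct sets form the basis B.
Close under arbitrary unions to get τ_{X×Y}; counting gives |τ_{X×Y}| = 16.


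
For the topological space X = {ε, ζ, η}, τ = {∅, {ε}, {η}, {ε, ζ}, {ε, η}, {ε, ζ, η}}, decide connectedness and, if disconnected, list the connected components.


(X, τ) is disconnected; components = [{η}, {ε, ζ}].

Find clopen sets (U ∈ τ with X ∖ U ∈ τ):
  U = ∅, X ∖ U = {ε, ζ, η} — both open, so U is clopen.
  U = {η}, X ∖ U = {ε, ζ} — both open, so U is clopen.
  U = {ε, ζ}, X ∖ U = {η} — both open, so U is clopen.
  U = {ε, ζ, η}, X ∖ U = ∅ — both open, so U is clopen.
Nontrivial clopen(s) exist: e.g. {ε, ζ}. So (X, τ) is disconnected.
Compute connected components by grouping points that agree on all clopens:
  component: {η}
  component: {ε, ζ}


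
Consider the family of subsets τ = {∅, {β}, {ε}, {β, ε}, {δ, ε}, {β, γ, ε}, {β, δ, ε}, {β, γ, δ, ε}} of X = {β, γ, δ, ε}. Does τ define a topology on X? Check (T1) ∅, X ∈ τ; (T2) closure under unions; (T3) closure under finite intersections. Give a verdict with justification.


τ IS a topology on X.

Axiom (T1): ∅ ∈ τ? Yes; X ∈ τ? Yes.
Axiom (T2/T3): check pairwise unions and intersections of members of τ.
All pairwise intersections and unions checked — each lies in τ. Therefore τ satisfies (T1), (T2), (T3): it IS a topology on X.


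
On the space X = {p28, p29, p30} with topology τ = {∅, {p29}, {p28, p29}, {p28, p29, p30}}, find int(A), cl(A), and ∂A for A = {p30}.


int(A) = ∅, cl(A) = {p30}, ∂A = {p30}.

Closed sets in (X, τ) are complements of opens:
  closed(X, τ) = {∅, {p30}, {p28, p30}, {p28, p29, p30}}.
int(A) = ⋃ {U ∈ τ : U ⊆ A}. Opens contained in A: ∅.
Taking the union of these: int(A) = ∅.
cl(A) = ⋂ {C closed : A ⊆ C}. Closed sets containing A: {p30}, {p28, p30}, {p28, p29, p30}.
Intersecting these: cl(A) = {p30}.
∂A = cl(A) ∖ int(A) = {p30} ∖ ∅ = {p30}.


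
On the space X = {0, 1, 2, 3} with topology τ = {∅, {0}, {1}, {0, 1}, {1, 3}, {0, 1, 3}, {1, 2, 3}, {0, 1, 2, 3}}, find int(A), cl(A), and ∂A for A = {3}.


int(A) = ∅, cl(A) = {2, 3}, ∂A = {2, 3}.

Closed sets in (X, τ) are complements of opens:
  closed(X, τ) = {∅, {0}, {2}, {0, 2}, {2, 3}, {0, 2, 3}, {1, 2, 3}, {0, 1, 2, 3}}.
int(A) = ⋃ {U ∈ τ : U ⊆ A}. Opens contained in A: ∅.
Taking the union of these: int(A) = ∅.
cl(A) = ⋂ {C closed : A ⊆ C}. Closed sets containing A: {2, 3}, {0, 2, 3}, {1, 2, 3}, {0, 1, 2, 3}.
Intersecting these: cl(A) = {2, 3}.
∂A = cl(A) ∖ int(A) = {2, 3} ∖ ∅ = {2, 3}.


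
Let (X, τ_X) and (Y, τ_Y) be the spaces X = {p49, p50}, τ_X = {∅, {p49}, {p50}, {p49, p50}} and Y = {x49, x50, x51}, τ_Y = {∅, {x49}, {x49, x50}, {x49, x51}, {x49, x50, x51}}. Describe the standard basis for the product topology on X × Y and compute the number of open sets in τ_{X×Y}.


Basis B = {∅ × ∅, {p49} × {x49}, {p50} × {x49}, {p49} × {x49, x50}, {p49} × {x49, x51}, {p49, p50} × {x49}, {p50} × {x49, x50}, {p50} × {x49, x51}, {p49} × {x49, x50, x51}, {p50} × {x49, x50, x51}, {p49, p50} × {x49, x50}, {p49, p50} × {x49, x51}, {p49, p50} × {x49, x50, x51}}; |τ_{X×Y}| = 25.

Enumerate products U × V with U ∈ τ_X, V ∈ τ_Y (deduplicated):
  ∅ × ∅ = {} (∅)
  {p49} × {x49} = {(p49,x49)}
  {p50} × {x49} = {(p50,x49)}
  {p49} × {x49, x50} = {(p49,x49), (p49,x50)}
  {p49} × {x49, x51} = {(p49,x49), (p49,x51)}
  {p49, p50} × {x49} = {(p49,x49), (p50,x49)}
  {p50} × {x49, x50} = {(p50,x49), (p50,x50)}
  {p50} × {x49, x51} = {(p50,x49), (p50,x51)}
  {p49} × {x49, x50, x51} = {(p49,x49), (p49,x50), (p49,x51)}
  {p50} × {x49, x50, x51} = {(p50,x49), (p50,x50), (p50,x51)}
  {p49, p50} × {x49, x50} = {(p49,x49), (p49,x50), (p50,x49), (p50,x50)}
  {p49, p50} × {x49, x51} = {(p49,x49), (p49,x51), (p50,x49), (p50,x51)}
  {p49, p50} × {x49, x50, x51} = {(p49,x49), (p49,x50), (p49,x51), (p50,x49), (p50,x50), (p50,x51)}
These 13 distinct sets form the basis B.
Close under arbitrary unions to get τ_{X×Y}; counting gives |τ_{X×Y}| = 25.
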